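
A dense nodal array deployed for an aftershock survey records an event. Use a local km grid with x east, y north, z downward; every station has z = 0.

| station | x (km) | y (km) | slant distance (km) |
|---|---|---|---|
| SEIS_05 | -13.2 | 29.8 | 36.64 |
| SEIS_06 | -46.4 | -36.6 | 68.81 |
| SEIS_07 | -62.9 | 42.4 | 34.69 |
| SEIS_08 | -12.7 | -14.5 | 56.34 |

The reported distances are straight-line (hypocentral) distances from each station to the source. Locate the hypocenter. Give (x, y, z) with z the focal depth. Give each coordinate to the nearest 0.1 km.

Each station gives a sphere (x−x_i)² + (y−y_i)² + z² = d_i² (stations at z=0).
Subtracting the SEIS_05 sphere from SEIS_06 and SEIS_07: z² cancels, leaving linear equations in x and y:
-66.4 x − 132.8 y = -962.09
-99.4 x + 25.2 y = 4830.98
Solving: x ≈ -41.504, y ≈ 27.996 km (keep extra digits for the depth step; rounded: -41.5, 28.0).
Then from the SEIS_05 sphere: z² = 36.64² − (x + 13.2)² − (y − 29.8)² with x = -41.504, y = 27.996, so z ≈ 23.197 ≈ 23.2 km.

(-41.5, 28.0, 23.2)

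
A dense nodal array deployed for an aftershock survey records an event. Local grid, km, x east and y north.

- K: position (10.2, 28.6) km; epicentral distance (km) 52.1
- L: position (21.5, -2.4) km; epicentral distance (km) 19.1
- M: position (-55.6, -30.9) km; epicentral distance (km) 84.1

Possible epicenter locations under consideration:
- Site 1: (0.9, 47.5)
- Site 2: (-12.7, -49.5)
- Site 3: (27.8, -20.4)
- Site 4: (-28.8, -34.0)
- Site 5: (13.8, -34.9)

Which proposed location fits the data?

For each candidate, compare |candidate − station| to the reported distance:
Site 1: residuals K 31.0, L 34.9, M 12.5 → max 34.9 km
Site 2: residuals K 29.3, L 39.1, M 37.3 → max 39.1 km
Site 3: residuals K 0.0, L 0.0, M 0.0 → max 0.0 km
Site 4: residuals K 21.7, L 40.3, M 57.1 → max 57.1 km
Site 5: residuals K 11.5, L 14.3, M 14.6 → max 14.6 km
Only Site 3 has all residuals ≈ 0.

Site 3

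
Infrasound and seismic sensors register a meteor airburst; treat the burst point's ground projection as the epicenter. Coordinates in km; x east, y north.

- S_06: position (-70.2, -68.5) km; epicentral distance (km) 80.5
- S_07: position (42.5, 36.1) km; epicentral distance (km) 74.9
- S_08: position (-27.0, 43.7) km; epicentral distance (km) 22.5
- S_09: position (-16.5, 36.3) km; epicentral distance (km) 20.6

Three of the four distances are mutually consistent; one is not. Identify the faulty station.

S_06

Solve using three stations at a time. Using S_07, S_08, S_09 (subtract circle equations pairwise → linear system) gives (x, y) ≈ (-31.0, 21.3).
Distances from that point to each station vs reported:
  S_06: calculated 98.0 vs reported 80.5 → residual 17.5 km
  S_07: calculated 75.0 vs reported 74.9 → residual 0.1 km
  S_08: calculated 22.7 vs reported 22.5 → residual 0.2 km
  S_09: calculated 20.8 vs reported 20.6 → residual 0.2 km
S_07, S_08, S_09 are mutually consistent (residuals ≈ 0); S_06 is off by 17.5 km.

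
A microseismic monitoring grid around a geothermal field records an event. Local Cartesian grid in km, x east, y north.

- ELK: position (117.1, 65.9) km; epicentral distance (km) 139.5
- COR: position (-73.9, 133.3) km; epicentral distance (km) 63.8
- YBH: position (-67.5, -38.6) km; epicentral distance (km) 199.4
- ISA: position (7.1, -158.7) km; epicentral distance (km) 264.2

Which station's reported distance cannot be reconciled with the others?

YBH

Solve using three stations at a time. Using ELK, COR, ISA (subtract circle equations pairwise → linear system) gives (x, y) ≈ (-17.0, 104.4).
Distances from that point to each station vs reported:
  ELK: calculated 139.5 vs reported 139.5 → residual 0.0 km
  COR: calculated 63.8 vs reported 63.8 → residual 0.0 km
  YBH: calculated 151.7 vs reported 199.4 → residual 47.7 km
  ISA: calculated 264.2 vs reported 264.2 → residual 0.0 km
ELK, COR, ISA are mutually consistent (residuals ≈ 0); YBH is off by 47.7 km.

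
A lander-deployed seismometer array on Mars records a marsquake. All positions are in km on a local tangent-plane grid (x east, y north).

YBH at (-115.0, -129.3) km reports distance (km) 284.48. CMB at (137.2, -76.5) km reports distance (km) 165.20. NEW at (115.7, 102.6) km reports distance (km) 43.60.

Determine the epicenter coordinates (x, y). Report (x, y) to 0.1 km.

Circle about each station: (x + 115.0)² + (y + 129.3)² = 284.48²; (x − 137.2)² + (y + 76.5)² = 165.20²; (x − 115.7)² + (y − 102.6)² = 43.60².
Subtracting the YBH equation from the CMB and NEW equations removes the quadratic terms:
504.4 x + 105.6 y = 48370.43
461.4 x + 463.8 y = 72997.67
Solving the 2×2 system: x ≈ 79.5, y ≈ 78.3 km.

(79.5, 78.3)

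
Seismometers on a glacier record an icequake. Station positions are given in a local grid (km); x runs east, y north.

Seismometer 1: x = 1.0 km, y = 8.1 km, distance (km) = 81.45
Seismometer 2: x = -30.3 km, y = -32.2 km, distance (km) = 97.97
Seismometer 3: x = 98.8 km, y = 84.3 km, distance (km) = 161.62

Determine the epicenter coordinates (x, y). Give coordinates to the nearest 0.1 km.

x ≈ -61.1 km, y ≈ 60.8 km

Circle about each station: (x − 1.0)² + (y − 8.1)² = 81.45²; (x + 30.3)² + (y + 32.2)² = 97.97²; (x − 98.8)² + (y − 84.3)² = 161.62².
Subtracting the Seismometer 1 equation from the Seismometer 2 and Seismometer 3 equations removes the quadratic terms:
-62.6 x − 80.6 y = -1075.70
195.6 x + 152.4 y = -2685.60
Solving the 2×2 system: x ≈ -61.1, y ≈ 60.8 km.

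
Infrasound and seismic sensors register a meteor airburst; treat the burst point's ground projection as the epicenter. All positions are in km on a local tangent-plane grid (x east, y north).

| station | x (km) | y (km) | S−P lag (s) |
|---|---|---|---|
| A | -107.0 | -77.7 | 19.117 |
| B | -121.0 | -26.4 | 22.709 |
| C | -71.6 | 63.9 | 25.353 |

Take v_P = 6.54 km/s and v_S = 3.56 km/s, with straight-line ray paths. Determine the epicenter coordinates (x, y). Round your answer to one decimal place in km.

40.8 km east, -99.2 km north

Distance from S−P lag: d = Δt · v_P v_S / (v_P − v_S) = Δt · (6.54·3.56)/(6.54−3.56) ≈ 7.8129·Δt.
So d_A = 149.36, d_B = 177.42, d_C = 198.08 km.
Circle about each station: (x + 107.0)² + (y + 77.7)² = 149.36²; (x + 121.0)² + (y + 26.4)² = 177.42²; (x + 71.6)² + (y − 63.9)² = 198.08².
Subtracting the A equation from the B and C equations removes the quadratic terms:
-28.0 x + 102.6 y = -11317.78
70.8 x + 283.2 y = -25203.80
Solving the 2×2 system: x ≈ 40.8, y ≈ -99.2 km.
Check against A (with the unrounded x, y): √((x + 107.0)²+(y + 77.7)²) = 149.31 ≈ 149.36 km. ✓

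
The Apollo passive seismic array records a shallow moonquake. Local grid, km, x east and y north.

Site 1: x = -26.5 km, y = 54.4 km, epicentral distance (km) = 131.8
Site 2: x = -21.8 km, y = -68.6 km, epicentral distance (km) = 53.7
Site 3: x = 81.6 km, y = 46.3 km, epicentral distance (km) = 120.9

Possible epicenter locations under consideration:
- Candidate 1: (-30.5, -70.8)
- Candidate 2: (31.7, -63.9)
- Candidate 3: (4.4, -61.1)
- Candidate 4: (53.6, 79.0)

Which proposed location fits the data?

Candidate 2

For each candidate, compare |candidate − station| to the reported distance:
Candidate 1: residuals Site 1 6.5, Site 2 44.7, Site 3 41.2 → max 44.7 km
Candidate 2: residuals Site 1 0.0, Site 2 0.0, Site 3 0.1 → max 0.1 km
Candidate 3: residuals Site 1 12.2, Site 2 26.4, Site 3 11.4 → max 26.4 km
Candidate 4: residuals Site 1 48.0, Site 2 112.0, Site 3 77.9 → max 112.0 km
Only Candidate 2 has all residuals ≈ 0.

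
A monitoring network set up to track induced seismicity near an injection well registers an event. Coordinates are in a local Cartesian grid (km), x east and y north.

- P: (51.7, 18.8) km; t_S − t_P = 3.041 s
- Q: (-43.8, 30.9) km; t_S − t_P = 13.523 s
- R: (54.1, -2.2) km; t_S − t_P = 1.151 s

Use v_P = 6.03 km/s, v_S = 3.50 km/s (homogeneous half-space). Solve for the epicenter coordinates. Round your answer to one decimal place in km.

x ≈ 63.6 km, y ≈ -3.6 km

Distance from S−P lag: d = Δt · v_P v_S / (v_P − v_S) = Δt · (6.03·3.50)/(6.03−3.50) ≈ 8.3419·Δt.
So d_P = 25.37, d_Q = 112.81, d_R = 9.60 km.
Circle about each station: (x − 51.7)² + (y − 18.8)² = 25.37²; (x + 43.8)² + (y − 30.9)² = 112.81²; (x − 54.1)² + (y + 2.2)² = 9.60².
Subtracting the P equation from the Q and R equations removes the quadratic terms:
-191.0 x + 24.2 y = -12235.54
4.8 x − 42.0 y = 456.80
Solving the 2×2 system: x ≈ 63.6, y ≈ -3.6 km.
Check against P (with the unrounded x, y): √((x − 51.7)²+(y − 18.8)²) = 25.37 ≈ 25.37 km. ✓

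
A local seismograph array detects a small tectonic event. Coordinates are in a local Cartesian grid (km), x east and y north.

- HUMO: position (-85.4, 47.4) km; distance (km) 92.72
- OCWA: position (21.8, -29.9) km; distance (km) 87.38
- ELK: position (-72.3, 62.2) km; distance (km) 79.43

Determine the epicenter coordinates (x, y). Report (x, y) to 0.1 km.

Circle about each station: (x + 85.4)² + (y − 47.4)² = 92.72²; (x − 21.8)² + (y + 29.9)² = 87.38²; (x + 72.3)² + (y − 62.2)² = 79.43².
Subtracting pairs of circle equations eliminates x²+y² and gives linear equations (the radical axes):
214.4 x − 154.6 y = -7208.94
26.2 x + 29.6 y = 1844.08
Solving the 2×2 system: x ≈ 6.9, y ≈ 56.2 km.

x ≈ 6.9 km, y ≈ 56.2 km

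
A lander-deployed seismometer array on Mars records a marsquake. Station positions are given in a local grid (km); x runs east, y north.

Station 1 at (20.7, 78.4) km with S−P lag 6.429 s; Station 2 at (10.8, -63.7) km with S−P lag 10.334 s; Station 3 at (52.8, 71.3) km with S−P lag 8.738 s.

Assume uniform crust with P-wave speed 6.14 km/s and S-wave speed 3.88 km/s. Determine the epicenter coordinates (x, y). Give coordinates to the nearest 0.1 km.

Distance from S−P lag: d = Δt · v_P v_S / (v_P − v_S) = Δt · (6.14·3.88)/(6.14−3.88) ≈ 10.5412·Δt.
So d_Station 1 = 67.77, d_Station 2 = 108.93, d_Station 3 = 92.11 km.
Circle about each station: (x − 20.7)² + (y − 78.4)² = 67.77²; (x − 10.8)² + (y + 63.7)² = 108.93²; (x − 52.8)² + (y − 71.3)² = 92.11².
Subtracting pairs of circle equations eliminates x²+y² and gives linear equations (the radical axes):
-19.8 x − 284.2 y = -9673.69
64.2 x − 14.2 y = -2595.00
Solving the 2×2 system: x ≈ -32.4, y ≈ 36.3 km.
Check against Station 1 (with the unrounded x, y): √((x − 20.7)²+(y − 78.4)²) = 67.76 ≈ 67.77 km. ✓

(-32.4, 36.3)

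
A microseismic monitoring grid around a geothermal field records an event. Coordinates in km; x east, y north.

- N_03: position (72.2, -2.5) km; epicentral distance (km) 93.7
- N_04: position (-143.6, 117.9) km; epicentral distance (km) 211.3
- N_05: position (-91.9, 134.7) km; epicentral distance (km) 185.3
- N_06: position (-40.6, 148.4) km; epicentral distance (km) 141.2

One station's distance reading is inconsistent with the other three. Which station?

Solve using three stations at a time. Using N_03, N_05, N_06 (subtract circle equations pairwise → linear system) gives (x, y) ≈ (87.9, 89.9).
Distances from that point to each station vs reported:
  N_03: calculated 93.7 vs reported 93.7 → residual 0.0 km
  N_04: calculated 233.2 vs reported 211.3 → residual 21.9 km
  N_05: calculated 185.3 vs reported 185.3 → residual 0.0 km
  N_06: calculated 141.2 vs reported 141.2 → residual 0.0 km
N_03, N_05, N_06 are mutually consistent (residuals ≈ 0); N_04 is off by 21.9 km.

N_04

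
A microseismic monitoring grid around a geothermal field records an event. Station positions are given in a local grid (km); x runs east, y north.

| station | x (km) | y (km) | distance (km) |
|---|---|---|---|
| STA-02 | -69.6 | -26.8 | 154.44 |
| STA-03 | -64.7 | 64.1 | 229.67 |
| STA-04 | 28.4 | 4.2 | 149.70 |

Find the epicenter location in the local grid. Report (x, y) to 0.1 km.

Circle about each station: (x + 69.6)² + (y + 26.8)² = 154.44²; (x + 64.7)² + (y − 64.1)² = 229.67²; (x − 28.4)² + (y − 4.2)² = 149.70².
Subtracting the STA-02 equation from the STA-03 and STA-04 equations removes the quadratic terms:
9.8 x + 181.8 y = -26164.10
196.0 x + 62.0 y = -3296.58
Solving the 2×2 system: x ≈ 29.2, y ≈ -145.5 km.
Check against STA-02 (with the unrounded x, y): √((x + 69.6)²+(y + 26.8)²) = 154.43 ≈ 154.44 km. ✓

(29.2, -145.5)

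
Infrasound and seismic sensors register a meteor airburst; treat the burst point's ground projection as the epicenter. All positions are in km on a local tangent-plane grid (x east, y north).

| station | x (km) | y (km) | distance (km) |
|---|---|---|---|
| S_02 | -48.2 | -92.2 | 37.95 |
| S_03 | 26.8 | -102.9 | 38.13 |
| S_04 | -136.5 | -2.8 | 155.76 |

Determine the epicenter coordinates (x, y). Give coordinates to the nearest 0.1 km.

Circle about each station: (x + 48.2)² + (y + 92.2)² = 37.95²; (x − 26.8)² + (y + 102.9)² = 38.13²; (x + 136.5)² + (y + 2.8)² = 155.76².
Subtracting the S_02 equation from the S_03 and S_04 equations removes the quadratic terms:
150.0 x − 21.4 y = 468.88
-176.6 x + 178.8 y = -15004.97
Solving the 2×2 system: x ≈ -10.3, y ≈ -94.1 km.

(-10.3, -94.1)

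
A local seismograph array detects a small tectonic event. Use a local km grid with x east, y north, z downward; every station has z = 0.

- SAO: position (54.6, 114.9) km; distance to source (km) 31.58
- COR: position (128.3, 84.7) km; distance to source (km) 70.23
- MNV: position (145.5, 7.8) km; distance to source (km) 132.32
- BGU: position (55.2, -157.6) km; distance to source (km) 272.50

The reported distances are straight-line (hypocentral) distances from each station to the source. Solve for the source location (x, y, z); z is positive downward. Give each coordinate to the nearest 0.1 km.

Each station gives a sphere (x−x_i)² + (y−y_i)² + z² = d_i² (stations at z=0).
Subtracting the SAO sphere from COR and MNV: z² cancels, leaving linear equations in x and y:
147.4 x − 60.4 y = 3516.85
181.8 x − 214.2 y = -11463.37
Solving: x ≈ 70.206, y ≈ 113.103 km (keep extra digits for the depth step; rounded: 70.2, 113.1).
Then from the SAO sphere: z² = 31.58² − (x − 54.6)² − (y − 114.9)² with x = 70.206, y = 113.103, so z ≈ 27.396 ≈ 27.4 km.
Check against BGU (with the unrounded solution): distance 272.50 ≈ 272.50 km. ✓

x ≈ 70.2 km, y ≈ 113.1 km, depth ≈ 27.4 km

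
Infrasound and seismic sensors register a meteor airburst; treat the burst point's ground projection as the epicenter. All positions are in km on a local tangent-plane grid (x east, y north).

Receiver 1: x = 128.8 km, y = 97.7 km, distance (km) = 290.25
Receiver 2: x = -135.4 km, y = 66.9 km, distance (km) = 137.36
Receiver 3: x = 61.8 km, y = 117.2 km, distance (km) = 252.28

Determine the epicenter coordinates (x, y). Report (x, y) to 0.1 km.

Circle about each station: (x − 128.8)² + (y − 97.7)² = 290.25²; (x + 135.4)² + (y − 66.9)² = 137.36²; (x − 61.8)² + (y − 117.2)² = 252.28².
Subtracting pairs of circle equations eliminates x²+y² and gives linear equations (the radical axes):
-528.4 x − 61.6 y = 62051.33
-134.0 x + 39.0 y = 12020.21
Solving the 2×2 system: x ≈ -109.5, y ≈ -68.0 km.

(-109.5, -68.0)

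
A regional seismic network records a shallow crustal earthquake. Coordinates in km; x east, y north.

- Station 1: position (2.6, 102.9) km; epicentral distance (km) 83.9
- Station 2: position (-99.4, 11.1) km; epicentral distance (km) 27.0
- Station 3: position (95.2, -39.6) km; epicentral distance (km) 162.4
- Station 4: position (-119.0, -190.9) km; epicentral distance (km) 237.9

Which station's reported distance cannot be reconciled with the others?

Station 2

Solve using three stations at a time. Using Station 1, Station 3, Station 4 (subtract circle equations pairwise → linear system) gives (x, y) ≈ (-48.4, 36.3).
Distances from that point to each station vs reported:
  Station 1: calculated 83.9 vs reported 83.9 → residual 0.0 km
  Station 2: calculated 56.9 vs reported 27.0 → residual 29.9 km
  Station 3: calculated 162.4 vs reported 162.4 → residual 0.0 km
  Station 4: calculated 237.9 vs reported 237.9 → residual 0.0 km
Station 1, Station 3, Station 4 are mutually consistent (residuals ≈ 0); Station 2 is off by 29.9 km.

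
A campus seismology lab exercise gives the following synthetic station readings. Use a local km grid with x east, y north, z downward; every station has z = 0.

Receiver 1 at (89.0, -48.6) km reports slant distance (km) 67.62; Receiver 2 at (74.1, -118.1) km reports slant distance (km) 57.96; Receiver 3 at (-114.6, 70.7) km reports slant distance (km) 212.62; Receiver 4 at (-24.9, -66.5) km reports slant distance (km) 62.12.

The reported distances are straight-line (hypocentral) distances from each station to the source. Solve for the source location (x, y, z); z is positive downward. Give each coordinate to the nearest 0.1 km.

x ≈ 32.7 km, y ≈ -81.6 km, depth ≈ 17.7 km

Each station gives a sphere (x−x_i)² + (y−y_i)² + z² = d_i² (stations at z=0).
Subtracting the Receiver 1 sphere from Receiver 2 and Receiver 3: z² cancels, leaving linear equations in x and y:
-29.8 x − 139.0 y = 10368.56
-407.2 x + 238.6 y = -32786.11
Solving: x ≈ 32.700, y ≈ -81.604 km (keep extra digits for the depth step; rounded: 32.7, -81.6).
Then from the Receiver 1 sphere: z² = 67.62² − (x − 89.0)² − (y + 48.6)² with x = 32.700, y = -81.604, so z ≈ 17.706 ≈ 17.7 km.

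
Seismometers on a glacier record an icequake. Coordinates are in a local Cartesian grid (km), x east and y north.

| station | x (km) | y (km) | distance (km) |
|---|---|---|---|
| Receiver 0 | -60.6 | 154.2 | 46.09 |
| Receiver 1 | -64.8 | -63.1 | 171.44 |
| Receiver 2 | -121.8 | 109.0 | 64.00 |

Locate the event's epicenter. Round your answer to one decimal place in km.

Circle about each station: (x + 60.6)² + (y − 154.2)² = 46.09²; (x + 64.8)² + (y + 63.1)² = 171.44²; (x + 121.8)² + (y − 109.0)² = 64.00².
Subtracting the Receiver 0 equation from the Receiver 1 and Receiver 2 equations removes the quadratic terms:
-8.4 x − 434.6 y = -46536.74
-122.4 x − 90.4 y = -2705.47
Solving the 2×2 system: x ≈ -57.8, y ≈ 108.2 km.

-57.8 km east, 108.2 km north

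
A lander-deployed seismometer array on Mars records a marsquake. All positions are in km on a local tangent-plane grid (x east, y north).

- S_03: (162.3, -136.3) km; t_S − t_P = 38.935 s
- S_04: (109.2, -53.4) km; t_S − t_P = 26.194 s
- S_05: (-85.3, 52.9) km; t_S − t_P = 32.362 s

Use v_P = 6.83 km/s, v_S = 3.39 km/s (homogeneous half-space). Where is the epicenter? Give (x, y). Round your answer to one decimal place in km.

(121.1, 122.5)

Distance from S−P lag: d = Δt · v_P v_S / (v_P − v_S) = Δt · (6.83·3.39)/(6.83−3.39) ≈ 6.7307·Δt.
So d_S_03 = 262.06, d_S_04 = 176.30, d_S_05 = 217.82 km.
Circle about each station: (x − 162.3)² + (y + 136.3)² = 262.06²; (x − 109.2)² + (y + 53.4)² = 176.30²; (x + 85.3)² + (y − 52.9)² = 217.82².
Subtracting pairs of circle equations eliminates x²+y² and gives linear equations (the radical axes):
-106.2 x + 165.8 y = 7450.97
-495.2 x + 378.4 y = -13614.59
Solving the 2×2 system: x ≈ 121.1, y ≈ 122.5 km.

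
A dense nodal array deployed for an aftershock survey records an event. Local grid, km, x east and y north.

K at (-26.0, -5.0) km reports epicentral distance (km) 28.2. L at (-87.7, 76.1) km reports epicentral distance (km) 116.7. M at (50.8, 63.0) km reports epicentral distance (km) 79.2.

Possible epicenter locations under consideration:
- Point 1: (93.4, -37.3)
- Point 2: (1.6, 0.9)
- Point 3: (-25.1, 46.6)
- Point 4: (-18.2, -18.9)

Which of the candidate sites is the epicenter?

For each candidate, compare |candidate − station| to the reported distance:
Point 1: residuals K 95.5, L 97.0, M 29.8 → max 97.0 km
Point 2: residuals K 0.0, L 0.0, M 0.0 → max 0.0 km
Point 3: residuals K 23.4, L 47.5, M 1.5 → max 47.5 km
Point 4: residuals K 12.3, L 1.0, M 27.9 → max 27.9 km
Only Point 2 has all residuals ≈ 0.

Point 2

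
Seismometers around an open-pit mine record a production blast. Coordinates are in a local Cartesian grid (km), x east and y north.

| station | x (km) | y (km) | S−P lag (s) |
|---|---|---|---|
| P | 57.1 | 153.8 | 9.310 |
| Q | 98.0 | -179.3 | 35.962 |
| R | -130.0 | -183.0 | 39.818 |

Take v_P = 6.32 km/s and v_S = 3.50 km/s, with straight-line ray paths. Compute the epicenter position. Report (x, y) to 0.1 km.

Distance from S−P lag: d = Δt · v_P v_S / (v_P − v_S) = Δt · (6.32·3.50)/(6.32−3.50) ≈ 7.8440·Δt.
So d_P = 73.03, d_Q = 282.08, d_R = 312.33 km.
Circle about each station: (x − 57.1)² + (y − 153.8)² = 73.03²; (x − 98.0)² + (y + 179.3)² = 282.08²; (x + 130.0)² + (y + 183.0)² = 312.33².
Subtracting pairs of circle equations eliminates x²+y² and gives linear equations (the radical axes):
81.8 x − 666.2 y = -59398.11
-374.2 x − 673.6 y = -68742.50
Solving the 2×2 system: x ≈ 19.0, y ≈ 91.5 km.

(19.0, 91.5)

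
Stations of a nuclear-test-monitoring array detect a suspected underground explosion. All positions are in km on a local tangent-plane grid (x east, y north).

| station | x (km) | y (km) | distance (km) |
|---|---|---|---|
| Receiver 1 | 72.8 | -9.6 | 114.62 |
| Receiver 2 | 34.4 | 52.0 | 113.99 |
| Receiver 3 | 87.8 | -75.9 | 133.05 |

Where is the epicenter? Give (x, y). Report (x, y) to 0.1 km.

x ≈ -38.9 km, y ≈ -35.3 km

Circle about each station: (x − 72.8)² + (y + 9.6)² = 114.62²; (x − 34.4)² + (y − 52.0)² = 113.99²; (x − 87.8)² + (y + 75.9)² = 133.05².
Subtracting the Receiver 1 equation from the Receiver 2 and Receiver 3 equations removes the quadratic terms:
-76.8 x + 123.2 y = -1360.62
30.0 x − 132.6 y = 3513.09
Solving the 2×2 system: x ≈ -38.9, y ≈ -35.3 km.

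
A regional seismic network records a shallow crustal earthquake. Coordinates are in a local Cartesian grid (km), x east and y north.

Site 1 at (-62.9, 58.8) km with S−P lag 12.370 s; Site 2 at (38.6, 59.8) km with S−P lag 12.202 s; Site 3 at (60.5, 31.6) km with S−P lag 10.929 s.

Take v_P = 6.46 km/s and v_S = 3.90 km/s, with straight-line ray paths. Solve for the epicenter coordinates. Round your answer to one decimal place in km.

Distance from S−P lag: d = Δt · v_P v_S / (v_P − v_S) = Δt · (6.46·3.90)/(6.46−3.90) ≈ 9.8414·Δt.
So d_Site 1 = 121.74, d_Site 2 = 120.08, d_Site 3 = 107.56 km.
Circle about each station: (x + 62.9)² + (y − 58.8)² = 121.74²; (x − 38.6)² + (y − 59.8)² = 120.08²; (x − 60.5)² + (y − 31.6)² = 107.56².
Subtracting the Site 1 equation from the Site 2 and Site 3 equations removes the quadratic terms:
203.0 x + 2.0 y = -1946.43
246.8 x − 54.4 y = 496.43
Solving the 2×2 system: x ≈ -9.1, y ≈ -50.4 km.

-9.1 km east, -50.4 km north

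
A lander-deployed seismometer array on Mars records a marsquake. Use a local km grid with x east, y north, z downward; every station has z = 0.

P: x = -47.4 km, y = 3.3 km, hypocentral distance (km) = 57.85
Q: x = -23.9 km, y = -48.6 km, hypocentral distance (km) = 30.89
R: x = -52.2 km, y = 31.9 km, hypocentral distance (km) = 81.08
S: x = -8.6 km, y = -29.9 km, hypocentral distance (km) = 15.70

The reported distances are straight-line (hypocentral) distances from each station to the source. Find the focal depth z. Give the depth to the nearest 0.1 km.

depth ≈ 14.7 km

Each station gives a sphere (x−x_i)² + (y−y_i)² + z² = d_i² (stations at z=0).
Subtracting the P sphere from Q and R: z² cancels, leaving linear equations in x and y:
47.0 x − 103.8 y = 3067.95
-9.6 x + 57.2 y = -1742.54
Solving: x ≈ -3.185, y ≈ -30.999 km (keep extra digits for the depth step; rounded: -3.2, -31.0).
Then from the P sphere: z² = 57.85² − (x + 47.4)² − (y − 3.3)² with x = -3.185, y = -30.999, so z ≈ 14.671 ≈ 14.7 km.
Check against S (with the unrounded solution): distance 15.68 ≈ 15.70 km. ✓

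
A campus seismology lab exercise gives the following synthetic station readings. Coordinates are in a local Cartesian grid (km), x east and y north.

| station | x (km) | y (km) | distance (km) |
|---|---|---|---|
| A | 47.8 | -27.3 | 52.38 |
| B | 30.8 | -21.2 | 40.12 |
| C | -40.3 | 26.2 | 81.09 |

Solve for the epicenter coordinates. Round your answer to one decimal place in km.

Circle about each station: (x − 47.8)² + (y + 27.3)² = 52.38²; (x − 30.8)² + (y + 21.2)² = 40.12²; (x + 40.3)² + (y − 26.2)² = 81.09².
Subtracting pairs of circle equations eliminates x²+y² and gives linear equations (the radical axes):
-34.0 x + 12.2 y = -498.00
-176.2 x + 107.0 y = -4551.52
Solving the 2×2 system: x ≈ -1.5, y ≈ -45.0 km.
Check against A (with the unrounded x, y): √((x − 47.8)²+(y + 27.3)²) = 52.39 ≈ 52.38 km. ✓

-1.5 km east, -45.0 km north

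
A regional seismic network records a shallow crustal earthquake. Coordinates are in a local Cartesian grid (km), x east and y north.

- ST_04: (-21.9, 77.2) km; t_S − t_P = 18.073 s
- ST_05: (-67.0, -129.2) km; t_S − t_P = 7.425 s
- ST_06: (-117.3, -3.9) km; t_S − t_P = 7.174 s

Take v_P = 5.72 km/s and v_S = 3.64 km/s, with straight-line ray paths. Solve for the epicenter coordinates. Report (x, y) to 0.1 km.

Distance from S−P lag: d = Δt · v_P v_S / (v_P − v_S) = Δt · (5.72·3.64)/(5.72−3.64) ≈ 10.0100·Δt.
So d_ST_04 = 180.91, d_ST_05 = 74.32, d_ST_06 = 71.81 km.
Circle about each station: (x + 21.9)² + (y − 77.2)² = 180.91²; (x + 67.0)² + (y + 129.2)² = 74.32²; (x + 117.3)² + (y + 3.9)² = 71.81².
Subtracting the ST_04 equation from the ST_05 and ST_06 equations removes the quadratic terms:
-90.2 x − 412.8 y = 41947.16
-190.8 x − 162.2 y = 34906.80
Solving the 2×2 system: x ≈ -118.6, y ≈ -75.7 km.

-118.6 km east, -75.7 km north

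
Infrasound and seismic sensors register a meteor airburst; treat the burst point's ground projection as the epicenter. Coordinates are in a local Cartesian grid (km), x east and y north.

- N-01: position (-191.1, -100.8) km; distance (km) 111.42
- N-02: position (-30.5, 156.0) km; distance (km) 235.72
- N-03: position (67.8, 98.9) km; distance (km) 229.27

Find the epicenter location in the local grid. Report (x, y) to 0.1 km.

Circle about each station: (x + 191.1)² + (y + 100.8)² = 111.42²; (x + 30.5)² + (y − 156.0)² = 235.72²; (x − 67.8)² + (y − 98.9)² = 229.27².
Subtracting pairs of circle equations eliminates x²+y² and gives linear equations (the radical axes):
321.2 x + 513.6 y = -64563.10
517.8 x + 399.4 y = -72452.12
Solving the 2×2 system: x ≈ -83.0, y ≈ -73.8 km.

(-83.0, -73.8)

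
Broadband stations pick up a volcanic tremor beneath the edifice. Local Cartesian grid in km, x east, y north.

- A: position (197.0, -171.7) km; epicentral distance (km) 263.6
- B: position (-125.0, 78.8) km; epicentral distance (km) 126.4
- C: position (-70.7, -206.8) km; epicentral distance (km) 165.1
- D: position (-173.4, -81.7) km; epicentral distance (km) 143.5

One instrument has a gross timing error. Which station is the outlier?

Solve using three stations at a time. Using A, C, D (subtract circle equations pairwise → linear system) gives (x, y) ≈ (-34.5, -45.8).
Distances from that point to each station vs reported:
  A: calculated 263.6 vs reported 263.6 → residual 0.0 km
  B: calculated 153.9 vs reported 126.4 → residual 27.5 km
  C: calculated 165.0 vs reported 165.1 → residual 0.1 km
  D: calculated 143.4 vs reported 143.5 → residual 0.1 km
A, C, D are mutually consistent (residuals ≈ 0); B is off by 27.5 km.

B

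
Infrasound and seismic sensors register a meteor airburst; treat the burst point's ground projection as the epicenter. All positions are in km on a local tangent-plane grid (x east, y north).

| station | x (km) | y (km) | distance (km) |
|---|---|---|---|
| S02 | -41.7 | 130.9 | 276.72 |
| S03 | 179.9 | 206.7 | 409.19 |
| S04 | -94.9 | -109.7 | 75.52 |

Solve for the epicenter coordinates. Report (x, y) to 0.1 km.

Circle about each station: (x + 41.7)² + (y − 130.9)² = 276.72²; (x − 179.9)² + (y − 206.7)² = 409.19²; (x + 94.9)² + (y + 109.7)² = 75.52².
Subtracting pairs of circle equations eliminates x²+y² and gives linear equations (the radical axes):
443.2 x + 151.6 y = -34647.30
-106.4 x − 481.2 y = 73037.09
Solving the 2×2 system: x ≈ -28.4, y ≈ -145.5 km.

-28.4 km east, -145.5 km north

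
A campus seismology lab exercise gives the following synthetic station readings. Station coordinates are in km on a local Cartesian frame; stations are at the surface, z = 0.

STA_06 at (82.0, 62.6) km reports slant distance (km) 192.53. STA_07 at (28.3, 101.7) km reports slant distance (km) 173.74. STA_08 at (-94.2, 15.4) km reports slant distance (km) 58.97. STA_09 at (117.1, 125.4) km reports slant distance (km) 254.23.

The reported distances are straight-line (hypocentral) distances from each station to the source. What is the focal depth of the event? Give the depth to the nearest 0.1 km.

depth ≈ 44.4 km

Each station gives a sphere (x−x_i)² + (y−y_i)² + z² = d_i² (stations at z=0).
Subtracting the STA_06 sphere from STA_07 and STA_08: z² cancels, leaving linear equations in x and y:
-107.4 x + 78.2 y = 7383.23
-352.4 x − 94.4 y = 32058.38
Solving: x ≈ -84.994, y ≈ -22.316 km (keep extra digits for the depth step; rounded: -85.0, -22.3).
Then from the STA_06 sphere: z² = 192.53² − (x − 82.0)² − (y − 62.6)² with x = -84.994, y = -22.316, so z ≈ 44.386 ≈ 44.4 km.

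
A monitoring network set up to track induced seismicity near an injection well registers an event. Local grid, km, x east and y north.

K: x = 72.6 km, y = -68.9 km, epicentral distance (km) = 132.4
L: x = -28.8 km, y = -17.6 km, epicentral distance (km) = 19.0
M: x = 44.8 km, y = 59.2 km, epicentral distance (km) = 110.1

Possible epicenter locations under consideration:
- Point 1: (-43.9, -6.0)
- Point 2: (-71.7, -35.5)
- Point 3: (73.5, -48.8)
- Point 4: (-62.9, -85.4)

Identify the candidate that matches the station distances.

For each candidate, compare |candidate − station| to the reported distance:
Point 1: residuals K 0.0, L 0.0, M 0.0 → max 0.0 km
Point 2: residuals K 15.7, L 27.5, M 40.0 → max 40.0 km
Point 3: residuals K 112.3, L 88.0, M 1.6 → max 112.3 km
Point 4: residuals K 4.1, L 56.9, M 70.2 → max 70.2 km
Only Point 1 has all residuals ≈ 0.

Point 1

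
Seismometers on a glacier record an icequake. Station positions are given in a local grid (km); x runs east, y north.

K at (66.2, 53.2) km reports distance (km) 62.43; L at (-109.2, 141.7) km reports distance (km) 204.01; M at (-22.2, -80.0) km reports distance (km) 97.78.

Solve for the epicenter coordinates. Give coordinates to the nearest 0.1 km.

Circle about each station: (x − 66.2)² + (y − 53.2)² = 62.43²; (x + 109.2)² + (y − 141.7)² = 204.01²; (x + 22.2)² + (y + 80.0)² = 97.78².
Subtracting pairs of circle equations eliminates x²+y² and gives linear equations (the radical axes):
-350.8 x + 177.0 y = -12931.73
-176.8 x − 266.4 y = -5983.26
Solving the 2×2 system: x ≈ 36.1, y ≈ -1.5 km.

36.1 km east, -1.5 km north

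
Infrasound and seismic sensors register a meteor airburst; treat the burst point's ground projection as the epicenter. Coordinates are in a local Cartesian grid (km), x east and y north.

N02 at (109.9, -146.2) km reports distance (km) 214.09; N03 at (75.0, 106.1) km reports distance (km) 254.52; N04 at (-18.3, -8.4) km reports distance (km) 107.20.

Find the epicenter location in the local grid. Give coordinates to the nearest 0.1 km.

Circle about each station: (x − 109.9)² + (y + 146.2)² = 214.09²; (x − 75.0)² + (y − 106.1)² = 254.52²; (x + 18.3)² + (y + 8.4)² = 107.20².
Subtracting pairs of circle equations eliminates x²+y² and gives linear equations (the radical axes):
-69.8 x + 504.6 y = -35516.14
-256.4 x + 275.6 y = 1295.69
Solving the 2×2 system: x ≈ -94.8, y ≈ -83.5 km.
Check against N02 (with the unrounded x, y): √((x − 109.9)²+(y + 146.2)²) = 214.09 ≈ 214.09 km. ✓

-94.8 km east, -83.5 km north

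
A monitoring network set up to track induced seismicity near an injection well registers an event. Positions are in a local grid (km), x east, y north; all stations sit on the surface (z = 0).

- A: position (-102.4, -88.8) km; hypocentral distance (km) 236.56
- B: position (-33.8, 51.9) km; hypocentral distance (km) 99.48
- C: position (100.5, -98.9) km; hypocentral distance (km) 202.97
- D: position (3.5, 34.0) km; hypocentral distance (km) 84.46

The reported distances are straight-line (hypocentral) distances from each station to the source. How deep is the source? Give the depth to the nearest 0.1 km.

depth ≈ 47.7 km

Each station gives a sphere (x−x_i)² + (y−y_i)² + z² = d_i² (stations at z=0).
Subtracting the A sphere from B and C: z² cancels, leaving linear equations in x and y:
137.2 x + 281.4 y = 31529.21
405.8 x − 20.2 y = 16274.07
Solving: x ≈ 44.599, y ≈ 90.300 km (keep extra digits for the depth step; rounded: 44.6, 90.3).
Then from the A sphere: z² = 236.56² − (x + 102.4)² − (y + 88.8)² with x = 44.599, y = 90.300, so z ≈ 47.698 ≈ 47.7 km.
Check against D (with the unrounded solution): distance 84.46 ≈ 84.46 km. ✓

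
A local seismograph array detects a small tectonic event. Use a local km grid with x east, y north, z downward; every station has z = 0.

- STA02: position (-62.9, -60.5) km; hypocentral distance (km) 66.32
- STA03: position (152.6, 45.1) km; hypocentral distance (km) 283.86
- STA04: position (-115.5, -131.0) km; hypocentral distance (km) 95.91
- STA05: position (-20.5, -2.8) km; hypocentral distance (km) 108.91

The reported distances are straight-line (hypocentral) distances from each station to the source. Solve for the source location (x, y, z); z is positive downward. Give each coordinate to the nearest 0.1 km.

Each station gives a sphere (x−x_i)² + (y−y_i)² + z² = d_i² (stations at z=0).
Subtracting the STA02 sphere from STA03 and STA04: z² cancels, leaving linear equations in x and y:
431.0 x + 211.2 y = -58474.05
-105.2 x − 141.0 y = 18084.20
Solving: x ≈ -114.790, y ≈ -42.612 km (keep extra digits for the depth step; rounded: -114.8, -42.6).
Then from the STA02 sphere: z² = 66.32² − (x + 62.9)² − (y + 60.5)² with x = -114.790, y = -42.612, so z ≈ 37.226 ≈ 37.2 km.

x ≈ -114.8 km, y ≈ -42.6 km, depth ≈ 37.2 km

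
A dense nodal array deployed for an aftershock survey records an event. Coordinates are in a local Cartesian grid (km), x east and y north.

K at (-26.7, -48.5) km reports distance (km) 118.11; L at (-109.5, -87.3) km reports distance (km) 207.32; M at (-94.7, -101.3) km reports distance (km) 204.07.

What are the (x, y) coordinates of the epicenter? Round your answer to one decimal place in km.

Circle about each station: (x + 26.7)² + (y + 48.5)² = 118.11²; (x + 109.5)² + (y + 87.3)² = 207.32²; (x + 94.7)² + (y + 101.3)² = 204.07².
Subtracting pairs of circle equations eliminates x²+y² and gives linear equations (the radical axes):
-165.6 x − 77.6 y = -12485.21
-136.0 x − 105.6 y = -11529.95
Solving the 2×2 system: x ≈ 61.1, y ≈ 30.5 km.
Check against K (with the unrounded x, y): √((x + 26.7)²+(y + 48.5)²) = 118.11 ≈ 118.11 km. ✓

x ≈ 61.1 km, y ≈ 30.5 km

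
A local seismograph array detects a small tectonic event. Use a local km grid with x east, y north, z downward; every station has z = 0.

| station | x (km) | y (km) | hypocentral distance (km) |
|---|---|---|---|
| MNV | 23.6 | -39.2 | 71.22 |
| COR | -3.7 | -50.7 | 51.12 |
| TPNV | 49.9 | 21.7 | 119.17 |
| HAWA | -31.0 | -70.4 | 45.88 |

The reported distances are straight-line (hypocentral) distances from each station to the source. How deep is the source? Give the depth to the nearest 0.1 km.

Each station gives a sphere (x−x_i)² + (y−y_i)² + z² = d_i² (stations at z=0).
Subtracting the MNV sphere from COR and TPNV: z² cancels, leaving linear equations in x and y:
-54.6 x − 23.0 y = 2949.61
52.6 x + 121.8 y = -8261.90
Solving: x ≈ -31.107, y ≈ -54.398 km (keep extra digits for the depth step; rounded: -31.1, -54.4).
Then from the MNV sphere: z² = 71.22² − (x − 23.6)² − (y + 39.2)² with x = -31.107, y = -54.398, so z ≈ 42.994 ≈ 43.0 km.
Check against HAWA (with the unrounded solution): distance 45.87 ≈ 45.88 km. ✓

z ≈ 43.0 km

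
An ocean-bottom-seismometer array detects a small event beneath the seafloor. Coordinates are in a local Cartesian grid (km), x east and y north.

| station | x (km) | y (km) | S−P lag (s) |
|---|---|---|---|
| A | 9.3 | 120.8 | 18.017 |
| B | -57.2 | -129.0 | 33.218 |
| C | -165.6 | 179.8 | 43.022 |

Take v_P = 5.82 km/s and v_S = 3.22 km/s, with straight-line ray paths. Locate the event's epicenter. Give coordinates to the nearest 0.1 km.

Distance from S−P lag: d = Δt · v_P v_S / (v_P − v_S) = Δt · (5.82·3.22)/(5.82−3.22) ≈ 7.2078·Δt.
So d_A = 129.86, d_B = 239.43, d_C = 310.10 km.
Circle about each station: (x − 9.3)² + (y − 120.8)² = 129.86²; (x + 57.2)² + (y + 129.0)² = 239.43²; (x + 165.6)² + (y − 179.8)² = 310.10².
Subtracting the A equation from the B and C equations removes the quadratic terms:
-133.0 x − 499.6 y = -35229.40
-349.8 x + 118.0 y = -34226.12
Solving the 2×2 system: x ≈ 111.6, y ≈ 40.8 km.

(111.6, 40.8)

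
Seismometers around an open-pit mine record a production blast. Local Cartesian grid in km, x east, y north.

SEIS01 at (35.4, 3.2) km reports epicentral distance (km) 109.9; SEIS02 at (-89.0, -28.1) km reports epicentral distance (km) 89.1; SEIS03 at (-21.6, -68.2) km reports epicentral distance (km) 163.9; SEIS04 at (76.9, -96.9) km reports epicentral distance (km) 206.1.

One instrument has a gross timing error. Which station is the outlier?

SEIS03

Solve using three stations at a time. Using SEIS01, SEIS02, SEIS04 (subtract circle equations pairwise → linear system) gives (x, y) ≈ (-60.8, 56.5).
Distances from that point to each station vs reported:
  SEIS01: calculated 110.0 vs reported 109.9 → residual 0.1 km
  SEIS02: calculated 89.2 vs reported 89.1 → residual 0.1 km
  SEIS03: calculated 130.7 vs reported 163.9 → residual 33.2 km
  SEIS04: calculated 206.1 vs reported 206.1 → residual 0.0 km
SEIS01, SEIS02, SEIS04 are mutually consistent (residuals ≈ 0); SEIS03 is off by 33.2 km.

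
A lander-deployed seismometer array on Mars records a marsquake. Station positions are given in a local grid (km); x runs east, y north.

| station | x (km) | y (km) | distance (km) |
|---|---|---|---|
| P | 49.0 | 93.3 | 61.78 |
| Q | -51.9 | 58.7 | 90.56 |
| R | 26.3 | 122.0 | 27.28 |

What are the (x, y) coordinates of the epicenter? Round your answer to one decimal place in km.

Circle about each station: (x − 49.0)² + (y − 93.3)² = 61.78²; (x + 51.9)² + (y − 58.7)² = 90.56²; (x − 26.3)² + (y − 122.0)² = 27.28².
Subtracting the P equation from the Q and R equations removes the quadratic terms:
-201.8 x − 69.2 y = -9350.94
-45.4 x + 57.4 y = 7542.37
Solving the 2×2 system: x ≈ 1.0, y ≈ 132.2 km.

x ≈ 1.0 km, y ≈ 132.2 km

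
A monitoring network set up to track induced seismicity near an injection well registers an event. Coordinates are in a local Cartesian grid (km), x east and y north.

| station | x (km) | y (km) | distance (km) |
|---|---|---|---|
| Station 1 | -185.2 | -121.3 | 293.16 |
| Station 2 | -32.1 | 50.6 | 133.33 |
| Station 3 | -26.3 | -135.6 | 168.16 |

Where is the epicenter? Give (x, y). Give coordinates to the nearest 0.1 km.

86.3 km east, -10.7 km north

Circle about each station: (x + 185.2)² + (y + 121.3)² = 293.16²; (x + 32.1)² + (y − 50.6)² = 133.33²; (x + 26.3)² + (y + 135.6)² = 168.16².
Subtracting the Station 1 equation from the Station 2 and Station 3 equations removes the quadratic terms:
306.2 x + 343.8 y = 22743.94
317.8 x − 28.6 y = 27731.32
Solving the 2×2 system: x ≈ 86.3, y ≈ -10.7 km.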